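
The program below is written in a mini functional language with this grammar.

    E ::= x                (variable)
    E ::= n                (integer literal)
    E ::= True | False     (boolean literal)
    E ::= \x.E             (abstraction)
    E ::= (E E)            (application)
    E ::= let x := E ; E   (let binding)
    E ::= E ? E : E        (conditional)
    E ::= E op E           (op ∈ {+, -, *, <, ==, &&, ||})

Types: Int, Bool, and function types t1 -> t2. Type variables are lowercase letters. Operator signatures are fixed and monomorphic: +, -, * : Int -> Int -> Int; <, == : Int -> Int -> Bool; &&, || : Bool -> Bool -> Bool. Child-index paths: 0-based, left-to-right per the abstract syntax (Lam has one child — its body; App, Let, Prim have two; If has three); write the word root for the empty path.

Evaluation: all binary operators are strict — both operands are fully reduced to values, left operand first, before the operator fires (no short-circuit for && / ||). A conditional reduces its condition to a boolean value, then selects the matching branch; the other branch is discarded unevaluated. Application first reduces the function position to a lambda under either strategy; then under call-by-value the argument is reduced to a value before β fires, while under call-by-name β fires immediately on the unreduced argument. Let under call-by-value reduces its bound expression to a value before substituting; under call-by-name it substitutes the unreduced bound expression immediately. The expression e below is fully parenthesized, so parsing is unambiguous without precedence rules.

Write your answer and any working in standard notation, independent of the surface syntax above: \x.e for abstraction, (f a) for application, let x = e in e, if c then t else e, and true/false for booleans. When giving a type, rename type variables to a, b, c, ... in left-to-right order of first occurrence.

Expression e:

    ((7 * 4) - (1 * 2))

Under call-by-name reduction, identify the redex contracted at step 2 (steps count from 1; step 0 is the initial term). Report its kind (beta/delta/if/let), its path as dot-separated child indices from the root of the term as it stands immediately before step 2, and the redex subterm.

Working:
step 0: ((7 * 4) - (1 * 2))
step 1: [delta@0] (28 - (1 * 2))
step 2: [delta@1] (28 - 2)

Answer: delta at 1 : (1 * 2)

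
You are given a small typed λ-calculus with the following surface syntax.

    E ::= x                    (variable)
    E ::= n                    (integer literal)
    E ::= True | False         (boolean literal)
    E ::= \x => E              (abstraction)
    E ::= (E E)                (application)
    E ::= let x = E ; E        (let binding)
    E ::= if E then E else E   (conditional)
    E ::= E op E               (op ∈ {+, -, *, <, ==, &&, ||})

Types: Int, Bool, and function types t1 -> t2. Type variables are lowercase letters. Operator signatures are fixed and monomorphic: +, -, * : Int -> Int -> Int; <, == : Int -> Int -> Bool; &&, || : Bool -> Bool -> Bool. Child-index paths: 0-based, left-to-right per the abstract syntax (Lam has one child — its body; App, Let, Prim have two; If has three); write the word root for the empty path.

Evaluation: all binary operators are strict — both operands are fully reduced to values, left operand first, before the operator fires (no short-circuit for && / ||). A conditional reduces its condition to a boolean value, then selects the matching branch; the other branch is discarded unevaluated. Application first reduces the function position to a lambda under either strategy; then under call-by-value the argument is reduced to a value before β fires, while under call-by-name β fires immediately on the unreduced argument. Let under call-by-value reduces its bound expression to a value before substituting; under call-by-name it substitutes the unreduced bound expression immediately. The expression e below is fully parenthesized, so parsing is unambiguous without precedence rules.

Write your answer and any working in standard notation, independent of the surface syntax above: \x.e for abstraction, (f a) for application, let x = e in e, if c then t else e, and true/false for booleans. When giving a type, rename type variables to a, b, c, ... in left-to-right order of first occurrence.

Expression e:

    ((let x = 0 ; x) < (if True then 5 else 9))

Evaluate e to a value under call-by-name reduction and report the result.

Answer: true

Working:
step 0: ((let x = 0 in x) < (if true then 5 else 9))
step 1: [let@0] (0 < (if true then 5 else 9))
step 2: [if@1] (0 < 5)
step 3: [delta@root] true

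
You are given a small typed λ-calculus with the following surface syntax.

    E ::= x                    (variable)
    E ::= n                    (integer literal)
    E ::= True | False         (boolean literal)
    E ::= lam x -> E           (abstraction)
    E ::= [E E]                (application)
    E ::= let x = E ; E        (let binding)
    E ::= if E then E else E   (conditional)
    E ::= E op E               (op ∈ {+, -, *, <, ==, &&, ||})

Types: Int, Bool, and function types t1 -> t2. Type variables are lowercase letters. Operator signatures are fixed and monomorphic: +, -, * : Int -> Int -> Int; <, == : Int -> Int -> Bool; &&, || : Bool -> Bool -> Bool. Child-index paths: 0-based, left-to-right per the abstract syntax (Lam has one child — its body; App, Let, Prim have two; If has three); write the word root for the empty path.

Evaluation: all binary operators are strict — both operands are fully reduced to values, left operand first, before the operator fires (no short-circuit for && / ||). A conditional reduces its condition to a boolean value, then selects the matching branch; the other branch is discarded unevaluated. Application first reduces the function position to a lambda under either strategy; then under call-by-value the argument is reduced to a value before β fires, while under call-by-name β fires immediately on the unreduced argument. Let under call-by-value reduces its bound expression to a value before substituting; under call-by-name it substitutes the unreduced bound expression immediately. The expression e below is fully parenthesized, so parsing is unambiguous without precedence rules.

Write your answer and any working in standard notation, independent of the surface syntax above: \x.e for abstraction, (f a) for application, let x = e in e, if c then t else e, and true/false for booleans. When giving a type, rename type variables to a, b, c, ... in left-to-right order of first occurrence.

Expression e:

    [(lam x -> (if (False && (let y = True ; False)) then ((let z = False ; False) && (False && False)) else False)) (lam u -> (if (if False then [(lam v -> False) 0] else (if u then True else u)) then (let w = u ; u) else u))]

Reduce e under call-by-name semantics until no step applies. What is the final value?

Working:
step 0: ((\x.(if (false && (let y = true in false)) then ((let z = false in false) && (false && false)) else false)) (\u.(if (if false then ((\v.false) 0) else (if u then true else u)) then (let w = u in u) else u)))
step 1: [beta@root] (if (false && (let y = true in false)) then ((let z = false in false) && (false && false)) else false)
step 2: [let@0.1] (if (false && false) then ((let z = false in false) && (false && false)) else false)
step 3: [delta@0] (if false then ((let z = false in false) && (false && false)) else false)
step 4: [if@root] false

Answer: false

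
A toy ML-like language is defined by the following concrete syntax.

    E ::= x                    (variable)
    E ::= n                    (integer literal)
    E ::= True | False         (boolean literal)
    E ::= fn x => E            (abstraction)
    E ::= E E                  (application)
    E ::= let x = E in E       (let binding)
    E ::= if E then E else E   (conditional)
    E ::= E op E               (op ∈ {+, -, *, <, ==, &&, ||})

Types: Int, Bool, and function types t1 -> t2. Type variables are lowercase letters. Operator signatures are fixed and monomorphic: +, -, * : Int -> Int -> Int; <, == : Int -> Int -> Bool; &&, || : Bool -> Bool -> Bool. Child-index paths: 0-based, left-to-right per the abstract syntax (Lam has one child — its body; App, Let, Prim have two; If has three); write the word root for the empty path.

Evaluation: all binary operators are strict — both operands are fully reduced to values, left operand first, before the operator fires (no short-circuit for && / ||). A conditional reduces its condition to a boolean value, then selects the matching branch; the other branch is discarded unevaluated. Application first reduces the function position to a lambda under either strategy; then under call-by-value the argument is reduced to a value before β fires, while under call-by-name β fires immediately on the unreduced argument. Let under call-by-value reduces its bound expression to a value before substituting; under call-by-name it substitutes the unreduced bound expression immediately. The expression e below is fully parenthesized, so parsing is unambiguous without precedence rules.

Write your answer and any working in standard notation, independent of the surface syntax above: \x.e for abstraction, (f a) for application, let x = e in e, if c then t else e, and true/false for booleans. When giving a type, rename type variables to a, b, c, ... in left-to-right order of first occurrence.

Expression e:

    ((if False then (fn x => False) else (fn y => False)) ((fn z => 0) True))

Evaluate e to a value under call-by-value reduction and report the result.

Trace:
step 0: ((if false then (\x.false) else (\y.false)) ((\z.0) true))
step 1: [if@0] ((\y.false) ((\z.0) true))
step 2: [beta@1] ((\y.false) 0)
step 3: [beta@root] false

Answer: false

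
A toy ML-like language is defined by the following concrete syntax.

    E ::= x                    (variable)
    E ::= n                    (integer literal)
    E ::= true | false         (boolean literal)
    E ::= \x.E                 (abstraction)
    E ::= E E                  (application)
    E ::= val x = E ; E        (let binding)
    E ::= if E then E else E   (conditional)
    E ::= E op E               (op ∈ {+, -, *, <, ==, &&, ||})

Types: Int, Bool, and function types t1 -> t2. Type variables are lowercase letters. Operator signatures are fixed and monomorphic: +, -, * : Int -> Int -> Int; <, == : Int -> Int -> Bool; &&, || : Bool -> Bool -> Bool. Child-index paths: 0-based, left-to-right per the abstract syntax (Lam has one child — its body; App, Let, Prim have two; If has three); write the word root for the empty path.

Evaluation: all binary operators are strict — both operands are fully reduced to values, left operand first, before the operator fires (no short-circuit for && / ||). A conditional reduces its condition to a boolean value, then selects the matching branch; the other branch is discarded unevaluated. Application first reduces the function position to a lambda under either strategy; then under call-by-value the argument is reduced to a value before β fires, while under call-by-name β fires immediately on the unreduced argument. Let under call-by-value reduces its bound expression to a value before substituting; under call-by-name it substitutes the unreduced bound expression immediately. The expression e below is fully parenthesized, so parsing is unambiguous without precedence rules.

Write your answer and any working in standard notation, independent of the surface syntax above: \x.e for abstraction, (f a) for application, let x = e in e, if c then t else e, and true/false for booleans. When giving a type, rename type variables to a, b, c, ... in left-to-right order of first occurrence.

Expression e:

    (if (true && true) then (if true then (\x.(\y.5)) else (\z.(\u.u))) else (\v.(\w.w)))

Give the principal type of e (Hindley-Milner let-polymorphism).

Answer: a -> Int -> Int

Derivation:
  unify Bool ~ Bool
  unify Bool ~ Bool
  unify Bool ~ Bool
  unify Bool ~ Bool
\y._ : b -> Int
\x._ : a -> b -> Int
u : d
\u._ : d -> d
\z._ : c -> d -> d
  unify a -> b -> Int ~ c -> d -> d
  unify a ~ c
  unify b -> Int ~ d -> d
  unify b ~ d
  unify Int ~ d
w : f
\w._ : f -> f
\v._ : e -> f -> f
  unify c -> Int -> Int ~ e -> f -> f
  unify c ~ e
  unify Int -> Int ~ f -> f
  unify Int ~ f
  unify Int ~ Int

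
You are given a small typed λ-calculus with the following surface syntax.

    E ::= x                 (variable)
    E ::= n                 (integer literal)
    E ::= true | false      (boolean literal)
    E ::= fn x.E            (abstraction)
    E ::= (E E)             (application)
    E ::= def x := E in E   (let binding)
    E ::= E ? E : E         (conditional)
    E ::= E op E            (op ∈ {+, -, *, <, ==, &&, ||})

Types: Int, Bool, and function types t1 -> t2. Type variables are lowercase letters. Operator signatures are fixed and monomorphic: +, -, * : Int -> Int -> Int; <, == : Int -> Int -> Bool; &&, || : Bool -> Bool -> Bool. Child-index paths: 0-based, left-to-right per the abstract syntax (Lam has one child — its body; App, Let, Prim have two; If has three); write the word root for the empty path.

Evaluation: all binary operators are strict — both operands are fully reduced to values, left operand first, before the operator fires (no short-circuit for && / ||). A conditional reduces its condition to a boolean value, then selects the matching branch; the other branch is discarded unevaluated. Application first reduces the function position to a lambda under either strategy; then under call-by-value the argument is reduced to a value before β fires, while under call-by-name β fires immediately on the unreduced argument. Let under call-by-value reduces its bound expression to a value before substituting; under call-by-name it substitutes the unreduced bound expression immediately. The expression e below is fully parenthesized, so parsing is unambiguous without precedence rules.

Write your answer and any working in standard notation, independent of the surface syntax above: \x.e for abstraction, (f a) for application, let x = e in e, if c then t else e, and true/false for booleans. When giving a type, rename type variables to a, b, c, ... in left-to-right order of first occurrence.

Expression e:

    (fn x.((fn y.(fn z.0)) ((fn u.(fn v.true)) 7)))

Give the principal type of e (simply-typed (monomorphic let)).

Derivation:
\z._ : c -> Int
\y._ : b -> c -> Int
\v._ : e -> Bool
\u._ : d -> e -> Bool
  unify d -> e -> Bool ~ Int -> f
  unify d ~ Int
  unify e -> Bool ~ f
_ _ : e -> Bool
  unify b -> c -> Int ~ (e -> Bool) -> g
  unify b ~ e -> Bool
  unify c -> Int ~ g
_ _ : c -> Int
\x._ : a -> c -> Int

Answer: a -> b -> Int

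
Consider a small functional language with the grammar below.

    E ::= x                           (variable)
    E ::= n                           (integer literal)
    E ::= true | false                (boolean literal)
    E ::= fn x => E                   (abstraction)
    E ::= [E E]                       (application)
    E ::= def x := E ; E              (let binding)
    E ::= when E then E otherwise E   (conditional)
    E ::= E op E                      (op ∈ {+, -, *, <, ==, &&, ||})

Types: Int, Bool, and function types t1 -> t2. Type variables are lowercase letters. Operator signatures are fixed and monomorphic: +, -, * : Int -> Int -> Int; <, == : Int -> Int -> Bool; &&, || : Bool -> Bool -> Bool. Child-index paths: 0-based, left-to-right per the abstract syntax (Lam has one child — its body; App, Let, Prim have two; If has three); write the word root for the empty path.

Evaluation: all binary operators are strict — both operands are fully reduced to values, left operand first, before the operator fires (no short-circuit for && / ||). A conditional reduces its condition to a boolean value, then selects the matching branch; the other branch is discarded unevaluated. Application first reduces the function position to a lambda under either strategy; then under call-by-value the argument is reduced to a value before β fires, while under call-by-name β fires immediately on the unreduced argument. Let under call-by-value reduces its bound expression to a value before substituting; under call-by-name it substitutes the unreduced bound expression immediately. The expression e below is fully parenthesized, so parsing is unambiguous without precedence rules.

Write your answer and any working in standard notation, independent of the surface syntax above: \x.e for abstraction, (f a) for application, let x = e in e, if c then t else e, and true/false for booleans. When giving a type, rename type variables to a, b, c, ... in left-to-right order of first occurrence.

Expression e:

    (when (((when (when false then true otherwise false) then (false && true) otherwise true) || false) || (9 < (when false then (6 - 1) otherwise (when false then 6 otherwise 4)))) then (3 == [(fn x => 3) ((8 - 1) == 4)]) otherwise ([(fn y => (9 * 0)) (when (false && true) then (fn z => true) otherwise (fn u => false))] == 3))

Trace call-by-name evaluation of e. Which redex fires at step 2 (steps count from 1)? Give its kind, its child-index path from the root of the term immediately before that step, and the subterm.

Working:
step 0: (if (((if (if false then true else false) then (false && true) else true) || false) || (9 < (if false then (6 - 1) else (if false then 6 else 4)))) then (3 == ((\x.3) ((8 - 1) == 4))) else (((\y.(9 * 0)) (if (false && true) then (\z.true) else (\u.false))) == 3))
step 1: [if@0.0.0.0] (if (((if false then (false && true) else true) || false) || (9 < (if false then (6 - 1) else (if false then 6 else 4)))) then (3 == ((\x.3) ((8 - 1) == 4))) else (((\y.(9 * 0)) (if (false && true) then (\z.true) else (\u.false))) == 3))
step 2: [if@0.0.0] (if ((true || false) || (9 < (if false then (6 - 1) else (if false then 6 else 4)))) then (3 == ((\x.3) ((8 - 1) == 4))) else (((\y.(9 * 0)) (if (false && true) then (\z.true) else (\u.false))) == 3))

Answer: if at 0.0.0 : (if false then (false && true) else true)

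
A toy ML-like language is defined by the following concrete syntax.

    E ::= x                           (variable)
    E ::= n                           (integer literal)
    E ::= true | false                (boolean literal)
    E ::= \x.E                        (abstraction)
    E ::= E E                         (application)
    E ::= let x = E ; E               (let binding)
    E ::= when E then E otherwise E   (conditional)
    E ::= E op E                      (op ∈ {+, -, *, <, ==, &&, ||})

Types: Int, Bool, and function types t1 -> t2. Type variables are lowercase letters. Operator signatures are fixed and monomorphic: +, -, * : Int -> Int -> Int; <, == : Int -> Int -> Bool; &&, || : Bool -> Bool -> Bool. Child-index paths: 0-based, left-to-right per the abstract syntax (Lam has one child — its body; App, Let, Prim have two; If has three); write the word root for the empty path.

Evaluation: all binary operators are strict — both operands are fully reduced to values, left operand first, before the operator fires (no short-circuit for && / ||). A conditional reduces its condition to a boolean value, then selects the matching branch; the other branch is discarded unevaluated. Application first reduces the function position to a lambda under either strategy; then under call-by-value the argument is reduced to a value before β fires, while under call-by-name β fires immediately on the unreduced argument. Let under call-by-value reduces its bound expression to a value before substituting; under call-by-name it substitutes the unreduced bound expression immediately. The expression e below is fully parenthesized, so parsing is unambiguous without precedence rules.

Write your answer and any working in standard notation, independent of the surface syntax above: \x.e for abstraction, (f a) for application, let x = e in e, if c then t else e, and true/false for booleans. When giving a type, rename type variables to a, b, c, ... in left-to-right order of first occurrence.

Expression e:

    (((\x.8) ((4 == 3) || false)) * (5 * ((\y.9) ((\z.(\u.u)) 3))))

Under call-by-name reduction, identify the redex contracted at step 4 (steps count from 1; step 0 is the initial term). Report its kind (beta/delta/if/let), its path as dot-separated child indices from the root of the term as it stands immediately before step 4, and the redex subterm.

Working:
step 0: (((\x.8) ((4 == 3) || false)) * (5 * ((\y.9) ((\z.(\u.u)) 3))))
step 1: [beta@0] (8 * (5 * ((\y.9) ((\z.(\u.u)) 3))))
step 2: [beta@1.1] (8 * (5 * 9))
step 3: [delta@1] (8 * 45)
step 4: [delta@root] 360

Answer: delta at root : (8 * 45)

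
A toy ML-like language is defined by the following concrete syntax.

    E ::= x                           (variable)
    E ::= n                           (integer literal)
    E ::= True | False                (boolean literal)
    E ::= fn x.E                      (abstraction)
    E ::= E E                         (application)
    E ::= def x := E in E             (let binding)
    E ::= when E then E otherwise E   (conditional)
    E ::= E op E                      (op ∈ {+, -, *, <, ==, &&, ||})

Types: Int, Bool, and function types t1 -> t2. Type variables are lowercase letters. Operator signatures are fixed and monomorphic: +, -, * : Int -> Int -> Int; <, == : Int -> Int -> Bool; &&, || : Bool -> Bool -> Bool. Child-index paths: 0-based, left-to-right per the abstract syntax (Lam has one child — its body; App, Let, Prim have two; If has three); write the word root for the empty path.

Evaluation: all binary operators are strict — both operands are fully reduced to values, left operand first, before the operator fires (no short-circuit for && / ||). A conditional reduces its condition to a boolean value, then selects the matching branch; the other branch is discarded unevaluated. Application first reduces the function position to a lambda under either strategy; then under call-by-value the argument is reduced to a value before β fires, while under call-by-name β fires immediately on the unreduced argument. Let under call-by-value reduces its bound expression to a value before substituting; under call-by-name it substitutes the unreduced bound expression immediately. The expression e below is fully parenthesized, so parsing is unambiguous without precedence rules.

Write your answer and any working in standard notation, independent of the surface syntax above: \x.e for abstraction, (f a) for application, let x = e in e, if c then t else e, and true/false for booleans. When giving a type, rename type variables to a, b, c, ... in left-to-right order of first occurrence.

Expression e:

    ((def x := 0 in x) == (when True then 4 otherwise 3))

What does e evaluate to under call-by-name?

Working:
step 0: ((let x = 0 in x) == (if true then 4 else 3))
step 1: [let@0] (0 == (if true then 4 else 3))
step 2: [if@1] (0 == 4)
step 3: [delta@root] false

Answer: false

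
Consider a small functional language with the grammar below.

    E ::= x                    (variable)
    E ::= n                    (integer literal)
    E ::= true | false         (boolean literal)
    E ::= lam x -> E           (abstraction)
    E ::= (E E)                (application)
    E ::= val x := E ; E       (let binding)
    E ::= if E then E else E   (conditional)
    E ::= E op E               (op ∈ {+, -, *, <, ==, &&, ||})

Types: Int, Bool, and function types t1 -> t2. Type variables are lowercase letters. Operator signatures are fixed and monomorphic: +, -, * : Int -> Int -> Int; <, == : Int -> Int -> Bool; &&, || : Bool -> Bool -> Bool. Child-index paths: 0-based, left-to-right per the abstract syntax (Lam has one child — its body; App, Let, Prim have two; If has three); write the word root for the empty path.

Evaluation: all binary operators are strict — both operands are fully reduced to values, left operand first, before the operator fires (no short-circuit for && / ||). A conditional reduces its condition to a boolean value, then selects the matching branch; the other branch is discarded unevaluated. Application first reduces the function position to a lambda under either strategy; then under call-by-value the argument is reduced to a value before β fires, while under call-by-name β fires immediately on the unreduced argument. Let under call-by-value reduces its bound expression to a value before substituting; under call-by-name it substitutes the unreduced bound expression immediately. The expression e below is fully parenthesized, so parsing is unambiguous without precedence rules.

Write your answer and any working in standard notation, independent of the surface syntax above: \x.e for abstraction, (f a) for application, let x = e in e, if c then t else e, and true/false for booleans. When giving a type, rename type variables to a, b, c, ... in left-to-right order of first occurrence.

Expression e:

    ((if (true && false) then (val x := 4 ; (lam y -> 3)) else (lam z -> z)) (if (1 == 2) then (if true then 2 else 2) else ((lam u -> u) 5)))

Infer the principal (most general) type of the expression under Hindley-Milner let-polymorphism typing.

Answer: Int

Trace:
  unify Bool ~ Bool
  unify Bool ~ Bool
  unify Bool ~ Bool
let x : Int
\y._ : a -> Int
z : b
\z._ : b -> b
  unify a -> Int ~ b -> b
  unify a ~ b
  unify Int ~ b
  unify Int ~ Int
  unify Int ~ Int
  unify Bool ~ Bool
  unify Bool ~ Bool
  unify Int ~ Int
u : c
\u._ : c -> c
  unify c -> c ~ Int -> d
  unify c ~ Int
  unify Int ~ d
_ _ : Int
  unify Int ~ Int
  unify Int -> Int ~ Int -> e
  unify Int ~ Int
  unify Int ~ e
_ _ : Int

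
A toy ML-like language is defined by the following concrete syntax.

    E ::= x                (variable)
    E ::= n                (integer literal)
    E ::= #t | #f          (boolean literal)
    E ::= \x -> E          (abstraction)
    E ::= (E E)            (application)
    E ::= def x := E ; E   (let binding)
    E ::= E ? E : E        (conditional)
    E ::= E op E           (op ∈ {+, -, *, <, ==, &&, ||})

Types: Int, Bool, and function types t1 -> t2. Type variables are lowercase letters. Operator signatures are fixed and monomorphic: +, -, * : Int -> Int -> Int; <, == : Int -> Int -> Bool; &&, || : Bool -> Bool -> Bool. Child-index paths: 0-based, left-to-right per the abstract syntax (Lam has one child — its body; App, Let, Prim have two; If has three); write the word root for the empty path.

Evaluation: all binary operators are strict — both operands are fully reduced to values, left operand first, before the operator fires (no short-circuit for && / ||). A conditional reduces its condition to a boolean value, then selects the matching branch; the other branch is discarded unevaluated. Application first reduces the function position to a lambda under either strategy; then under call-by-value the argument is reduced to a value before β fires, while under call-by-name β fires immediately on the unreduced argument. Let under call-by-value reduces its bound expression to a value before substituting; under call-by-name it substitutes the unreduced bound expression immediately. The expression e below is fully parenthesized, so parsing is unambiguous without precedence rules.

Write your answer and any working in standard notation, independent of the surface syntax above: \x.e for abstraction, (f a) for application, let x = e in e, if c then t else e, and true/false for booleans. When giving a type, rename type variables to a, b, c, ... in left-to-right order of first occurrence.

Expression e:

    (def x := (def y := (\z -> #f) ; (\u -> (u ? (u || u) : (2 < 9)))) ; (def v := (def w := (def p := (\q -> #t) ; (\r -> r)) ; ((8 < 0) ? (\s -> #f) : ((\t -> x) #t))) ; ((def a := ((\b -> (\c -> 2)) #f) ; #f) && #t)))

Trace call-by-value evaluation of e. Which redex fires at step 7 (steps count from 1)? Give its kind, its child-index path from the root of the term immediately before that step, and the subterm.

Answer: beta at 0 : ((\t.(\u.(if u then (u || u) else (2 < 9)))) true)

Working:
step 0: (let x = (let y = (\z.false) in (\u.(if u then (u || u) else (2 < 9)))) in (let v = (let w = (let p = (\q.true) in (\r.r)) in (if (8 < 0) then (\s.false) else ((\t.x) true))) in ((let a = ((\b.(\c.2)) false) in false) && true)))
step 1: [let@0] (let x = (\u.(if u then (u || u) else (2 < 9))) in (let v = (let w = (let p = (\q.true) in (\r.r)) in (if (8 < 0) then (\s.false) else ((\t.x) true))) in ((let a = ((\b.(\c.2)) false) in false) && true)))
step 2: [let@root] (let v = (let w = (let p = (\q.true) in (\r.r)) in (if (8 < 0) then (\s.false) else ((\t.(\u.(if u then (u || u) else (2 < 9)))) true))) in ((let a = ((\b.(\c.2)) false) in false) && true))
step 3: [let@0.0] (let v = (let w = (\r.r) in (if (8 < 0) then (\s.false) else ((\t.(\u.(if u then (u || u) else (2 < 9)))) true))) in ((let a = ((\b.(\c.2)) false) in false) && true))
step 4: [let@0] (let v = (if (8 < 0) then (\s.false) else ((\t.(\u.(if u then (u || u) else (2 < 9)))) true)) in ((let a = ((\b.(\c.2)) false) in false) && true))
step 5: [delta@0.0] (let v = (if false then (\s.false) else ((\t.(\u.(if u then (u || u) else (2 < 9)))) true)) in ((let a = ((\b.(\c.2)) false) in false) && true))
step 6: [if@0] (let v = ((\t.(\u.(if u then (u || u) else (2 < 9)))) true) in ((let a = ((\b.(\c.2)) false) in false) && true))
step 7: [beta@0] (let v = (\u.(if u then (u || u) else (2 < 9))) in ((let a = ((\b.(\c.2)) false) in false) && true))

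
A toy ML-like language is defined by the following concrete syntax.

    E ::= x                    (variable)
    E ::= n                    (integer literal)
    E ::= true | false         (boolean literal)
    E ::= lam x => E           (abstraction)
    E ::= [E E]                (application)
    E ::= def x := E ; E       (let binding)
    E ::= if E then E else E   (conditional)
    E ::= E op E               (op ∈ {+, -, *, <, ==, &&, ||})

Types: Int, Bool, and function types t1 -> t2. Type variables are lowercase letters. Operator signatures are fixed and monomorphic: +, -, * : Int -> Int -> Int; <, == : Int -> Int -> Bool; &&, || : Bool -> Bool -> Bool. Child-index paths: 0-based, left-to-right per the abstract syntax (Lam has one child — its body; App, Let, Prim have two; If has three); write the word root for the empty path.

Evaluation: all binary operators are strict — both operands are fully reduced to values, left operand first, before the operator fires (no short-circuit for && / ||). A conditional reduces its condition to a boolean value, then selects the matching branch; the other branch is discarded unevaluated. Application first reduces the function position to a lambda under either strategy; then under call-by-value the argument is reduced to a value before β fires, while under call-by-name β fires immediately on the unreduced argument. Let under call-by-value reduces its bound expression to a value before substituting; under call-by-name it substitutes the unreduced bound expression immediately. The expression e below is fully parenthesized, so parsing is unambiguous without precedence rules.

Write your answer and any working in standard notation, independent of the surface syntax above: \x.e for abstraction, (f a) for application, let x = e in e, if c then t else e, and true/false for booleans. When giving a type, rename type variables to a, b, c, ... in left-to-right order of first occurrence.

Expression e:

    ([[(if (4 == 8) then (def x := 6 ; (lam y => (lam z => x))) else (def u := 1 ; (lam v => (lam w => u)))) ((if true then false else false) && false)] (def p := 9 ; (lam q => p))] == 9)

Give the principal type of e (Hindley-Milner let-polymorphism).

Trace:
  unify Int ~ Int
  unify Int ~ Int
  unify Bool ~ Bool
let x : Int
x : Int
\z._ : b -> Int
\y._ : a -> b -> Int
let u : Int
u : Int
\w._ : d -> Int
\v._ : c -> d -> Int
  unify a -> b -> Int ~ c -> d -> Int
  unify a ~ c
  unify b -> Int ~ d -> Int
  unify b ~ d
  unify Int ~ Int
  unify Bool ~ Bool
  unify Bool ~ Bool
  unify Bool ~ Bool
  unify Bool ~ Bool
  unify c -> d -> Int ~ Bool -> e
  unify c ~ Bool
  unify d -> Int ~ e
_ _ : d -> Int
let p : Int
p : Int
\q._ : f -> Int
  unify d -> Int ~ (f -> Int) -> g
  unify d ~ f -> Int
  unify Int ~ g
_ _ : Int
  unify Int ~ Int
  unify Int ~ Int

Answer: Bool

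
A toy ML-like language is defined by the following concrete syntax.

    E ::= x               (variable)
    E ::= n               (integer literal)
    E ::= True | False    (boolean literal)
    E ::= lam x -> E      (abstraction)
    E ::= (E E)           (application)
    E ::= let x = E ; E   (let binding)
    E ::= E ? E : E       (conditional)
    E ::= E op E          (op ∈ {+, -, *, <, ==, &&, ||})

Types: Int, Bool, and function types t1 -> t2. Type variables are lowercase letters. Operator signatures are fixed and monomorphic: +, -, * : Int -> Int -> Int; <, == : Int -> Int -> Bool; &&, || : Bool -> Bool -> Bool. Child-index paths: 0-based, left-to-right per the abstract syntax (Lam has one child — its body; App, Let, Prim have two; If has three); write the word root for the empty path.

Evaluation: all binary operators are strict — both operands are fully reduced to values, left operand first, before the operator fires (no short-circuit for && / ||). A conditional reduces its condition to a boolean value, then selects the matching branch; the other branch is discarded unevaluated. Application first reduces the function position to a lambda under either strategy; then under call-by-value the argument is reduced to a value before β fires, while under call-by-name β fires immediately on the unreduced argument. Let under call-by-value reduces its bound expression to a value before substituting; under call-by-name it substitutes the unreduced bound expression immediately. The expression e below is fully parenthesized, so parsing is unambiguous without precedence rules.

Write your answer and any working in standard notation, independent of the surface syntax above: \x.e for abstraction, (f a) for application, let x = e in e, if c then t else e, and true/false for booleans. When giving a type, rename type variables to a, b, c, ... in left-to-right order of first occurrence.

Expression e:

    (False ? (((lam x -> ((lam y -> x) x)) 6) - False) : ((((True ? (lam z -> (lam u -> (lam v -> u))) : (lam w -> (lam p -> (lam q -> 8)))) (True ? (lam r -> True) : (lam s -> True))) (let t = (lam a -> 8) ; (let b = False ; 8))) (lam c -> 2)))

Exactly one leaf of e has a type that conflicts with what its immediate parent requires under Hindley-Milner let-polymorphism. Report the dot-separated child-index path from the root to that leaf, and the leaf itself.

Trace:
  unify Bool ~ Bool
x : a
\y._ : b -> a
x : a
  unify b -> a ~ a -> c
  unify b ~ a
  unify a ~ c
_ _ : c
\x._ : c -> c
  unify c -> c ~ Int -> d
  unify c ~ Int
  unify Int ~ d
_ _ : Int
  unify Int ~ Int
  unify Bool ~ Int
  FAIL: mismatch Bool ~ Int

Answer: 1.1 : false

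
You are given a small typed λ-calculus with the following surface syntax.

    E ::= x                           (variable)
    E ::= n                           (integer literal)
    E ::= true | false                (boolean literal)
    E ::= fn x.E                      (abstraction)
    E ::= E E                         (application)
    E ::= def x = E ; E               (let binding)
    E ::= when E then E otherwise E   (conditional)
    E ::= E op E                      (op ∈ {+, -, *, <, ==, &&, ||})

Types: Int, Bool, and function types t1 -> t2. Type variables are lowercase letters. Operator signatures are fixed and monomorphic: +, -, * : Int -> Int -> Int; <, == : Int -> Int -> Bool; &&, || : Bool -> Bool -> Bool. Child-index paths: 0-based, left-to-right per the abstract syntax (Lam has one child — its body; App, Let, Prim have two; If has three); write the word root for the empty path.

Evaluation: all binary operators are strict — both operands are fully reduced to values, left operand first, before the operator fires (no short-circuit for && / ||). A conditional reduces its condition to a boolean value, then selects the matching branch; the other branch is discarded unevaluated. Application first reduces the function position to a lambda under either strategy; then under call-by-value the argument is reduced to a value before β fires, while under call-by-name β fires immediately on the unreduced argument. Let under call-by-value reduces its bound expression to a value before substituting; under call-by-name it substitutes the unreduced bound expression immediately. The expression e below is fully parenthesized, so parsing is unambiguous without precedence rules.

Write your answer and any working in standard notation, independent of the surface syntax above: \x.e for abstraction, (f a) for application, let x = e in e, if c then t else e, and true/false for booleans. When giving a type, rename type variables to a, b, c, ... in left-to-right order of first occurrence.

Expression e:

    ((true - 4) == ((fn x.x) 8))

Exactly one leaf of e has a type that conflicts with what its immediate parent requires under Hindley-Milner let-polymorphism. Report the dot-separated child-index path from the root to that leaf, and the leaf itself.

Working:
  unify Bool ~ Int
  FAIL: mismatch Bool ~ Int

Answer: 0.0 : true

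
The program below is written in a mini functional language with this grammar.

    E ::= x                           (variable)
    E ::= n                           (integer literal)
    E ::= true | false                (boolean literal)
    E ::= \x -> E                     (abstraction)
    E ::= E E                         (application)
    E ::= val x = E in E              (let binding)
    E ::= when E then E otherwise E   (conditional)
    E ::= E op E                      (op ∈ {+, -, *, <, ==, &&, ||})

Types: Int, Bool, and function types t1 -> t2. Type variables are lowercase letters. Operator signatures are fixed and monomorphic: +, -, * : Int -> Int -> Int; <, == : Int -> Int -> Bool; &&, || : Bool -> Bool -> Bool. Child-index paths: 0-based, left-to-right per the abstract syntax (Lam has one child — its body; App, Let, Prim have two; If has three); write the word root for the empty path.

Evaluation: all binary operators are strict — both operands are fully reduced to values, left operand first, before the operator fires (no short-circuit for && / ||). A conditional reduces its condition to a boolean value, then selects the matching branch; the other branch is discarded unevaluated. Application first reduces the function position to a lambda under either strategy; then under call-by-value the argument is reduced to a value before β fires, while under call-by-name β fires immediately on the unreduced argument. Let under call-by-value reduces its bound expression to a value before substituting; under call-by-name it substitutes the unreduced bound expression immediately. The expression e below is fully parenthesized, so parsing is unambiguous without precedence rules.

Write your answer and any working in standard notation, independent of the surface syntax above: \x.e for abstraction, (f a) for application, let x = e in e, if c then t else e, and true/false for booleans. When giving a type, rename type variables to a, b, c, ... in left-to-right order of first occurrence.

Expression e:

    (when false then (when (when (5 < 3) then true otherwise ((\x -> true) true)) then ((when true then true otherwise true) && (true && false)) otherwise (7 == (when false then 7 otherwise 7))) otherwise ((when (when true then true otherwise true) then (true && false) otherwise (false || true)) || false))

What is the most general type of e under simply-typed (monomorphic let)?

Answer: Bool

Trace:
  unify Bool ~ Bool
  unify Int ~ Int
  unify Int ~ Int
  unify Bool ~ Bool
\x._ : a -> Bool
  unify a -> Bool ~ Bool -> b
  unify a ~ Bool
  unify Bool ~ b
_ _ : Bool
  unify Bool ~ Bool
  unify Bool ~ Bool
  unify Bool ~ Bool
  unify Bool ~ Bool
  unify Bool ~ Bool
  unify Bool ~ Bool
  unify Bool ~ Bool
  unify Bool ~ Bool
  unify Int ~ Int
  unify Bool ~ Bool
  unify Int ~ Int
  unify Int ~ Int
  unify Bool ~ Bool
  unify Bool ~ Bool
  unify Bool ~ Bool
  unify Bool ~ Bool
  unify Bool ~ Bool
  unify Bool ~ Bool
  unify Bool ~ Bool
  unify Bool ~ Bool
  unify Bool ~ Bool
  unify Bool ~ Bool
  unify Bool ~ Bool
  unify Bool ~ Bool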